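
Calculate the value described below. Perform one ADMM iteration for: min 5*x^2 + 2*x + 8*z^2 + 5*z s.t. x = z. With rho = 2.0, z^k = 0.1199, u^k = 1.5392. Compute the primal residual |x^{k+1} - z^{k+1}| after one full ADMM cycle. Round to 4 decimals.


ADMM iteration with rho = 2.0, z^k = 0.1199, u^k = 1.5392
Step 1: x-update.
Minimize 5*x^2 + 2*x + (2.0/2)*(x - 0.1199 + 1.5392)^2
FOC: (2*5 + 2.0)*x = -2 + 2.0*(0.1199 - 1.5392)
x^{k+1} = -0.4032
Step 2: z-update.
Minimize 8*z^2 + 5*z + (2.0/2)*(-0.4032 - z + 1.5392)^2
FOC: (2*8 + 2.0)*z = -5 + 2.0*(-0.4032 + 1.5392)
z^{k+1} = -0.1516
Step 3: u-update.
u^{k+1} = 1.5392 - 0.4032 + 0.1516 = 1.2875
Step 4: Primal residual = |-0.4032 + 0.1516| = 0.2517


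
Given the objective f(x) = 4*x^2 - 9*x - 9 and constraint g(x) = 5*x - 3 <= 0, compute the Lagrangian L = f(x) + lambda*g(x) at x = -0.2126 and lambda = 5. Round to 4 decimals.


Step 1: Evaluate f(x).
f(-0.2126) = 4*(-0.2126)^2 - 9*(-0.2126) - 9 = -6.9058
Step 2: Evaluate g(x).
g(-0.2126) = 5*-0.2126 - 3 = -4.063
Step 3: Compute Lagrangian.
L = -6.9058 + 5*-4.063 = -27.2208


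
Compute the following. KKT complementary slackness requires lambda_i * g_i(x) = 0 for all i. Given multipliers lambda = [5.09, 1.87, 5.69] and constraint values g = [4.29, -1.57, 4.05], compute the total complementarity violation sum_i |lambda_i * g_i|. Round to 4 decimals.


KKT complementary slackness check:
lambda_1 * g_1 = 5.09 * 4.29 = 21.8361
lambda_2 * g_2 = 1.87 * -1.57 = -2.9359
lambda_3 * g_3 = 5.69 * 4.05 = 23.0445
Total violation = 21.8361 + 2.9359 + 23.0445 = 47.8165


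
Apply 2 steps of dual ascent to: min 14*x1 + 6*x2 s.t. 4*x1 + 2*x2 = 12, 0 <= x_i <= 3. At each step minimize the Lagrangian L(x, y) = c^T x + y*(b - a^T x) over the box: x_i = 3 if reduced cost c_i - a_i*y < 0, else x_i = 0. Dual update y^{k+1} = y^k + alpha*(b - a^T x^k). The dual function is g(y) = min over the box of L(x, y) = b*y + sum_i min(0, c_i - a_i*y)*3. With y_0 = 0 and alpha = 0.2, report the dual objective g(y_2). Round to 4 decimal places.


Dual ascent for LP: min 14*x1 + 6*x2, 4*x1 + 2*x2 = 12, 0 <= x_i <= 3
Step 1: y^k = 0.0, reduced costs: (14.0, 6.0)
  x^k = (0.0, 0.0), subgradient = b - a^T x = 12.0
  y^{k+1} = 0.0 + 0.2*12.0 = 2.4
Step 2: y^k = 2.4, reduced costs: (4.4, 1.2)
  x^k = (0.0, 0.0), subgradient = b - a^T x = 12.0
  y^{k+1} = 2.4 + 0.2*12.0 = 4.8
Dual objective at y_2 = 4.8: reduced costs (-5.2, -3.6), box minimizer x = (3.0, 3.0)
g(y_2) = b*y + (c1 - a1*y)*x1 + (c2 - a2*y)*x2 = 12*4.8 + (-5.2)*3.0 + (-3.6)*3.0 = 57.6 - 15.6 - 10.8 = 31.2


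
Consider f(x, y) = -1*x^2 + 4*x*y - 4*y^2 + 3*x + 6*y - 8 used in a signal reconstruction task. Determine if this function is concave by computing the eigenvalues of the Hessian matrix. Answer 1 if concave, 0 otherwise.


The Hessian of f(x,y) = -1*x^2 + 4*x*y - 4*y^2 + 3*x + 6*y - 8 is:
H = [[-2, 4], [4, -8]]
Trace = -2 - 8 = -10
Determinant = -2*-8 - (4)^2 = 0
Discriminant = (-10)^2 - 4*0 = 100.0
Eigenvalues: lambda_1 = -10.0, lambda_2 = 0.0
The function is concave.

1


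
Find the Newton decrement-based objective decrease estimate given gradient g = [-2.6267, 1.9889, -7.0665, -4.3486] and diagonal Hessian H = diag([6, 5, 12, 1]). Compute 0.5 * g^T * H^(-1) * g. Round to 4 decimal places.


Step 1: H is diagonal, so H^(-1) * g = [-0.4378, 0.3978, -0.5889, -4.3486].
Step 2: g^T H^(-1) g = sum_i g_i^2 / H_ii
  = (-2.6267)^2/6 + (1.9889)^2/5 + (-7.0665)^2/12 + (-4.3486)^2/1
  = 1.1499 + 0.7911 + 4.1613 + 18.9103 = 25.0127
Step 3: Objective decrease = 0.5 * g^T H^(-1) g = 12.5063


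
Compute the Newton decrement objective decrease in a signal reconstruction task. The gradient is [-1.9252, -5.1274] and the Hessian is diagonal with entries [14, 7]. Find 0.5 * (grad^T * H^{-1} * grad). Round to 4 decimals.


Step 1: H is diagonal, so H^(-1) * g = [-0.1375, -0.7325].
Step 2: g^T H^(-1) g = sum_i g_i^2 / H_ii
  = (-1.9252)^2/14 + (-5.1274)^2/7
  = 0.2647 + 3.7557 = 4.0205
Step 3: Objective decrease = 0.5 * g^T H^(-1) g = 2.0102


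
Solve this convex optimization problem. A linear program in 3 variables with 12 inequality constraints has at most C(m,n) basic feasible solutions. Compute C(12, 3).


Each vertex corresponds to some choice of n active constraints out of m, so the number of vertices is at most C(m, n) = m! / (n!(m-n)!).
m = 12, n = 3
Numerator: 12 * 11 * 10
Denominator: 3! = 6
C(12, 3) = 220


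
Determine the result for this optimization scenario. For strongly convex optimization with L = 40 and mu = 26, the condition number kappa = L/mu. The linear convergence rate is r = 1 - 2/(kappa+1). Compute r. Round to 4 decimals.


Step 1: Compute the condition number.
kappa = L/mu = 40/26 = 1.5385
Step 2: Compute the convergence rate.
r = 1 - 2/(kappa + 1) = 1 - 2*mu/(L + mu) = (L - mu)/(L + mu) = 14/66 = 0.2121


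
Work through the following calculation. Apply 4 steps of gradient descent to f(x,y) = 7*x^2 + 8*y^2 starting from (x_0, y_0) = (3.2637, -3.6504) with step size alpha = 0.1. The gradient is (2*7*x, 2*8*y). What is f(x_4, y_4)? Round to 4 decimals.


Gradient descent on f(x,y) = 7*x^2 + 8*y^2.
Starting point: (3.2637, -3.6504), alpha = 0.1
Step 1: grad_x = 2*7*3.2637 = 45.6918, grad_y = 2*8*-3.6504 = -58.4064
  x_1 = 3.2637 - 0.1*45.6918 = -1.3055
  y_1 = -3.6504 - 0.1*-58.4064 = 2.1902
Step 2: grad_x = 2*7*-1.3055 = -18.2767, grad_y = 2*8*2.1902 = 35.0438
  x_2 = -1.3055 - 0.1*-18.2767 = 0.5222
  y_2 = 2.1902 - 0.1*35.0438 = -1.3141
Step 3: grad_x = 2*7*0.5222 = 7.3107, grad_y = 2*8*-1.3141 = -21.0263
  x_3 = 0.5222 - 0.1*7.3107 = -0.2089
  y_3 = -1.3141 - 0.1*-21.0263 = 0.7885
Step 4: grad_x = 2*7*-0.2089 = -2.9243, grad_y = 2*8*0.7885 = 12.6158
  x_4 = -0.2089 - 0.1*-2.9243 = 0.0836
  y_4 = 0.7885 - 0.1*12.6158 = -0.4731
f(0.0836, -0.4731) = 7*0.0836^2 + 8*(-0.4731)^2 = 1.8394


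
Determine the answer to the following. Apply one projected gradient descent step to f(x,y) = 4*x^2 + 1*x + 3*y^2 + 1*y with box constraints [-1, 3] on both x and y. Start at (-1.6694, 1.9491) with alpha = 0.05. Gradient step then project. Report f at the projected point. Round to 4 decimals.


Step 1: Compute gradient at (-1.6694, 1.9491).
grad_x = 2*4*-1.6694 + 1 = -12.3552
grad_y = 2*3*1.9491 + 1 = 12.6946
Step 2: Gradient step.
x_raw = -1.6694 - 0.05*-12.3552 = -1.0516
y_raw = 1.9491 - 0.05*12.6946 = 1.3144
Step 3: Project onto [-1, 3].
x_proj = clip(-1.0516) = -1.0
y_proj = clip(1.3144) = 1.3144
Step 4: Evaluate f.
f(-1.0, 1.3144) = 9.4971


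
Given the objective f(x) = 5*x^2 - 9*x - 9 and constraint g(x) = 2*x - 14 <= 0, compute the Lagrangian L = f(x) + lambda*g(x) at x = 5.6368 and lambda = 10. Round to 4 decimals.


Step 1: Evaluate f(x).
f(5.6368) = 5*5.6368^2 - 9*5.6368 - 9 = 99.1364
Step 2: Evaluate g(x).
g(5.6368) = 2*5.6368 - 14 = -2.7264
Step 3: Compute Lagrangian.
L = 99.1364 + 10*-2.7264 = 71.8724


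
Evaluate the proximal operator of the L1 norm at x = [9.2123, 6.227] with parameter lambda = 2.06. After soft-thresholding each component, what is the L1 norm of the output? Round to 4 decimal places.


Soft-thresholding with lambda = 2.06:
prox(9.2123) = sign(9.2123)*max(|9.2123| - 2.06, 0) = 7.1523
prox(6.227) = sign(6.227)*max(|6.227| - 2.06, 0) = 4.167
prox(x) = [7.1523, 4.167]
||prox(x)||_1 = 7.1523 + 4.167 = 11.3193


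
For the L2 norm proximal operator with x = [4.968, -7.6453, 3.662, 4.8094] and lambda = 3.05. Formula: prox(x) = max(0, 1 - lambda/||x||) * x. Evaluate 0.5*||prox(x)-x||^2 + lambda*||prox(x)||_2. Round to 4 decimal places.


Step 1: Compute ||x||.
||x|| = 10.9395
Step 2: Compute scaling factor.
scale = max(0, 1 - 3.05/10.9395) = 0.7212
Step 3: prox(x) = [3.5829, -5.5137, 2.641, 3.4685]
||prox(x)|| = 7.8895
Step 4: Proximal objective.
0.5*||prox-x||^2 = 4.6513
lambda*||prox|| = 24.063
Total = 28.7142


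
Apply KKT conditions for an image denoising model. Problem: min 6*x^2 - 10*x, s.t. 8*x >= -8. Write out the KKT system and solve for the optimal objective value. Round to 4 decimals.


Step 1: Try lambda = 0 (constraint inactive).
Stationarity: 2*6*x - 10 = 0
x* = 10/(2*6) = 5/6 = 0.8333 (rounded; the exact value 5/6 is used below)
Check constraint: 8*0.8333 = 6.6664 >= -8 -- satisfied.
Step 2: Compute optimal value.
f(x*) = 6*(5/6)^2 - 10*(5/6) = -4.1667


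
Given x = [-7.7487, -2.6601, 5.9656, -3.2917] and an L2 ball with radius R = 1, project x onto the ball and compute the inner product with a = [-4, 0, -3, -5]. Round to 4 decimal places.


Step 1: Compute ||x|| (intermediates to 6 decimals).
||x|| = sqrt((-7.7487)^2 + (-2.6601)^2 + 5.9656^2 + (-3.2917)^2) = 10.655616
Step 2: Project.
Since ||x|| > R, scale = R/||x|| = 1/10.655616 = 0.093847, proj(x) = scale * x
proj(x) = [-0.727192, -0.249642, 0.559854, -0.308916]
Step 3: Dot product.
a^T * proj(x) = -4*(-0.727192) + 0*(-0.249642) - 3*0.559854 - 5*(-0.308916) = 2.7738


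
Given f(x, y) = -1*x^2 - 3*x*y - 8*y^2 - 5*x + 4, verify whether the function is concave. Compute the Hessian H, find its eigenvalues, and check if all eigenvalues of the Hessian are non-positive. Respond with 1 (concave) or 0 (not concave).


The Hessian of f(x,y) = -1*x^2 - 3*x*y - 8*y^2 - 5*x + 4 is:
H = [[-2, -3], [-3, -16]]
Trace = -2 - 16 = -18
Determinant = -2*-16 - (-3)^2 = 23
Discriminant = (-18)^2 - 4*23 = 232.0
Eigenvalues: lambda_1 = -16.6158, lambda_2 = -1.3842
The function is concave.

1


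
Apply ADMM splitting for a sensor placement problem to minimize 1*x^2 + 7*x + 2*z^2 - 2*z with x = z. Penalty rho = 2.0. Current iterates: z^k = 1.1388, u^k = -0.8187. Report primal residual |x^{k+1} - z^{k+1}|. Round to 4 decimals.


ADMM iteration with rho = 2.0, z^k = 1.1388, u^k = -0.8187
Step 1: x-update.
Minimize 1*x^2 + 7*x + (2.0/2)*(x - 1.1388 - 0.8187)^2
FOC: (2*1 + 2.0)*x = -7 + 2.0*(1.1388 + 0.8187)
x^{k+1} = -0.7713
Step 2: z-update.
Minimize 2*z^2 - 2*z + (2.0/2)*(-0.7713 - z - 0.8187)^2
FOC: (2*2 + 2.0)*z = 2 + 2.0*(-0.7713 - 0.8187)
z^{k+1} = -0.1967
Step 3: u-update.
u^{k+1} = -0.8187 - 0.7713 + 0.1967 = -1.3933
Step 4: Primal residual = |-0.7713 + 0.1967| = 0.5746


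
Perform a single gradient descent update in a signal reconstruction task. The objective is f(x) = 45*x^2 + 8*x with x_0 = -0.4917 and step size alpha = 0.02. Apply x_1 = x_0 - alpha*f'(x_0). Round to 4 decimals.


We compute the gradient at x_0 and apply the update.
f'(x) = 90*x + 8
f'(-0.4917) = 90*-0.4917 + 8 = -36.253
x_1 = -0.4917 - 0.02*-36.253 = 0.2334


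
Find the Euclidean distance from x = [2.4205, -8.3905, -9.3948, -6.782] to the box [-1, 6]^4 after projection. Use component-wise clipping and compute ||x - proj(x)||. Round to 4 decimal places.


Project each component onto [-1, 6].
clip(2.4205) = 2.4205, clip(-8.3905) = -1.0, clip(-9.3948) = -1.0, clip(-6.782) = -1.0
Projection = [2.4205, -1.0, -1.0, -1.0]
Squared diffs: [0.0, 54.6195, 70.4727, 33.4315]
Distance = sqrt(158.5237) = 12.5906


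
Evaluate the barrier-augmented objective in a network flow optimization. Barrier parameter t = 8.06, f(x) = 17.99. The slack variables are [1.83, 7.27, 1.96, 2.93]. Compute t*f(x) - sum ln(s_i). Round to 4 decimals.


Step 1: Compute log-barrier.
ln values: [0.6043, 1.9838, 0.6729, 1.075]
phi = -(0.6043 + 1.9838 + 0.6729 + 1.075) = -4.336
Step 2: Compute augmented objective.
t*f(x) = 8.06*17.99 = 144.9994
Total = 144.9994 - 4.336 = 140.6634


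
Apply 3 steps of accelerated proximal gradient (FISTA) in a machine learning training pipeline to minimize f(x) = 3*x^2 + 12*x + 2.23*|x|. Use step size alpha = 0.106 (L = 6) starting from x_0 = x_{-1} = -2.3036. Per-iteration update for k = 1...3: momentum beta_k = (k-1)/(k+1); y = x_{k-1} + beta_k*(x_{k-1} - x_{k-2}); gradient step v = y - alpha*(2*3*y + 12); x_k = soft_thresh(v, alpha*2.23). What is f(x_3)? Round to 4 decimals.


FISTA on f(x) = 3*x^2 + 12*x + 2.23*|x|
L = 6, alpha = 0.106
Iteration 1: beta = 0.0, y = -2.3036 + 0.0*(-2.3036 + 2.3036) = -2.3036
  grad(y) = -1.8216, v = y - alpha*grad = -2.1105
  prox(v) = soft_thresh(-2.1105, 0.2364) = -1.8741
Iteration 2: beta = 0.3333, y = -1.8741 + 0.3333*(-1.8741 + 2.3036) = -1.731
  grad(y) = 1.6142, v = y - alpha*grad = -1.9021
  prox(v) = soft_thresh(-1.9021, 0.2364) = -1.6657
Iteration 3: beta = 0.5, y = -1.6657 + 0.5*(-1.6657 + 1.8741) = -1.5615
  grad(y) = 2.6311, v = y - alpha*grad = -1.8404
  prox(v) = soft_thresh(-1.8404, 0.2364) = -1.604
f(x_3) = 3*(-1.604)^2 + 12*(-1.604) + 2.23*|-1.604| = -7.9526


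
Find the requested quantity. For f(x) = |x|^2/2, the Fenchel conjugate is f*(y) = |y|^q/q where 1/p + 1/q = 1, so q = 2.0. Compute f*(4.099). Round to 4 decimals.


The conjugate exponent q satisfies 1/p + 1/q = 1.
p = 2, so q = 2/(2 - 1) = 2.0
|y|^q = 4.099^2.0 = 16.8018
f*(4.099) = 16.8018 / 2.0 = 8.4009


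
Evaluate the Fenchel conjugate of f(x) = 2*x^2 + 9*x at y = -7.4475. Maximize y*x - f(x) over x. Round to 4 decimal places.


f*(y) = sup_x {y*x - a*x^2 - b*x} = sup_x {(y-b)*x - a*x^2}
FOC: (y - b) - 2a*x = 0 => x* = (y - b)/(2a)
x* = (-7.4475 - 9)/(2*2) = -4.1119
f*(-7.4475) = (y-b)^2/(4a) = (-7.4475 - 9)^2/(4*2)
= 270.5203/8 = 33.815


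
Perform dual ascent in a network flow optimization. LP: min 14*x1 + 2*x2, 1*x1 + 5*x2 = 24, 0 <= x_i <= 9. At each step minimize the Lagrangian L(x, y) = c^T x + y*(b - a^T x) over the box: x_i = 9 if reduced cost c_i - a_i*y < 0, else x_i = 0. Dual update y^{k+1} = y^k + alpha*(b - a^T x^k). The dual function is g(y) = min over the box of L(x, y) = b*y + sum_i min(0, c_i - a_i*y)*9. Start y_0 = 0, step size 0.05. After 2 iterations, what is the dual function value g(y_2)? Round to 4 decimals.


Dual ascent for LP: min 14*x1 + 2*x2, 1*x1 + 5*x2 = 24, 0 <= x_i <= 9
Step 1: y^k = 0.0, reduced costs: (14.0, 2.0)
  x^k = (0.0, 0.0), subgradient = b - a^T x = 24.0
  y^{k+1} = 0.0 + 0.05*24.0 = 1.2
Step 2: y^k = 1.2, reduced costs: (12.8, -4.0)
  x^k = (0.0, 9.0), subgradient = b - a^T x = -21.0
  y^{k+1} = 1.2 + 0.05*-21.0 = 0.15
Dual objective at y_2 = 0.15: reduced costs (13.85, 1.25), box minimizer x = (0.0, 0.0)
g(y_2) = b*y + (c1 - a1*y)*x1 + (c2 - a2*y)*x2 = 24*0.15 + 13.85*0.0 + 1.25*0.0 = 3.6 + 0.0 + 0.0 = 3.6


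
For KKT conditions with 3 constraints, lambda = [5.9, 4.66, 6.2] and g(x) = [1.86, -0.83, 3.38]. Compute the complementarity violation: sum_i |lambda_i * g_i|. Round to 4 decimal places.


KKT complementary slackness check:
lambda_1 * g_1 = 5.9 * 1.86 = 10.974
lambda_2 * g_2 = 4.66 * -0.83 = -3.8678
lambda_3 * g_3 = 6.2 * 3.38 = 20.956
Total violation = 10.974 + 3.8678 + 20.956 = 35.7978


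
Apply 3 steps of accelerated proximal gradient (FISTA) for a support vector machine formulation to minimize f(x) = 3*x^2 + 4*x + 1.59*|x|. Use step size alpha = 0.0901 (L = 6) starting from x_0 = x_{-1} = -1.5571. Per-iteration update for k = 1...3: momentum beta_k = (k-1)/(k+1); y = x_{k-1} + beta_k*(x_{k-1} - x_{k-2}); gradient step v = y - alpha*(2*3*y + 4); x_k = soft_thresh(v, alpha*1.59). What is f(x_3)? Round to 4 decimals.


FISTA on f(x) = 3*x^2 + 4*x + 1.59*|x|
L = 6, alpha = 0.0901
Iteration 1: beta = 0.0, y = -1.5571 + 0.0*(-1.5571 + 1.5571) = -1.5571
  grad(y) = -5.3426, v = y - alpha*grad = -1.0757
  prox(v) = soft_thresh(-1.0757, 0.1433) = -0.9325
Iteration 2: beta = 0.3333, y = -0.9325 + 0.3333*(-0.9325 + 1.5571) = -0.7243
  grad(y) = -0.3456, v = y - alpha*grad = -0.6931
  prox(v) = soft_thresh(-0.6931, 0.1433) = -0.5499
Iteration 3: beta = 0.5, y = -0.5499 + 0.5*(-0.5499 + 0.9325) = -0.3586
  grad(y) = 1.8486, v = y - alpha*grad = -0.5251
  prox(v) = soft_thresh(-0.5251, 0.1433) = -0.3819
f(x_3) = 3*(-0.3819)^2 + 4*(-0.3819) + 1.59*|-0.3819| = -0.4828


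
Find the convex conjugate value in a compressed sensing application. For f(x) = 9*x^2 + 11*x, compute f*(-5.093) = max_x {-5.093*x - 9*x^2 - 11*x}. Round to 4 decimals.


f*(y) = sup_x {y*x - a*x^2 - b*x} = sup_x {(y-b)*x - a*x^2}
FOC: (y - b) - 2a*x = 0 => x* = (y - b)/(2a)
x* = (-5.093 - 11)/(2*9) = -0.8941
f*(-5.093) = (y-b)^2/(4a) = (-5.093 - 11)^2/(4*9)
= 258.9846/36 = 7.194


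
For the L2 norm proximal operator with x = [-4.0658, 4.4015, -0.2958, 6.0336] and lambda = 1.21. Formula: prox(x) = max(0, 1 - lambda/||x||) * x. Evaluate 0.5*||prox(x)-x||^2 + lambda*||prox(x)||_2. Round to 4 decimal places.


Step 1: Compute ||x||.
||x|| = 8.5086
Step 2: Compute scaling factor.
scale = max(0, 1 - 1.21/8.5086) = 0.8578
Step 3: prox(x) = [-3.4876, 3.7756, -0.2537, 5.1756]
||prox(x)|| = 7.2986
Step 4: Proximal objective.
0.5*||prox-x||^2 = 0.7321
lambda*||prox|| = 8.8313
Total = 9.5633


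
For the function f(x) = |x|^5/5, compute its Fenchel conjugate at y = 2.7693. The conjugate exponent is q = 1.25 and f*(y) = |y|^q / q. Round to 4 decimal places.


The conjugate exponent q satisfies 1/p + 1/q = 1.
p = 5, so q = 5/(5 - 1) = 1.25
|y|^q = 2.7693^1.25 = 3.5724
f*(2.7693) = 3.5724 / 1.25 = 2.8579


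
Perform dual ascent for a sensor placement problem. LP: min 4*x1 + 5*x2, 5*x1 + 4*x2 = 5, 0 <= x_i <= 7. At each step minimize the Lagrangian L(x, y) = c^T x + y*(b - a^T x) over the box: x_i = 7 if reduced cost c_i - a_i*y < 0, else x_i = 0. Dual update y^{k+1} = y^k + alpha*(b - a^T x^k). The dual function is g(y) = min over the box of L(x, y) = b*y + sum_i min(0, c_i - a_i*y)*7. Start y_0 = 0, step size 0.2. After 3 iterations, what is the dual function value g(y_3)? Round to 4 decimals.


Dual ascent for LP: min 4*x1 + 5*x2, 5*x1 + 4*x2 = 5, 0 <= x_i <= 7
Step 1: y^k = 0.0, reduced costs: (4.0, 5.0)
  x^k = (0.0, 0.0), subgradient = b - a^T x = 5.0
  y^{k+1} = 0.0 + 0.2*5.0 = 1.0
Step 2: y^k = 1.0, reduced costs: (-1.0, 1.0)
  x^k = (7.0, 0.0), subgradient = b - a^T x = -30.0
  y^{k+1} = 1.0 + 0.2*-30.0 = -5.0
Step 3: y^k = -5.0, reduced costs: (29.0, 25.0)
  x^k = (0.0, 0.0), subgradient = b - a^T x = 5.0
  y^{k+1} = -5.0 + 0.2*5.0 = -4.0
Dual objective at y_3 = -4.0: reduced costs (24.0, 21.0), box minimizer x = (0.0, 0.0)
g(y_3) = b*y + (c1 - a1*y)*x1 + (c2 - a2*y)*x2 = 5*(-4.0) + 24.0*0.0 + 21.0*0.0 = -20.0 + 0.0 + 0.0 = -20.0


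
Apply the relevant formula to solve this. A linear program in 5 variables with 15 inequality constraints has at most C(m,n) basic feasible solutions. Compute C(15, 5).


Each vertex corresponds to some choice of n active constraints out of m, so the number of vertices is at most C(m, n) = m! / (n!(m-n)!).
m = 15, n = 5
Numerator: 15 * 14 * 13 * 12 * 11
Denominator: 5! = 120
C(15, 5) = 3003


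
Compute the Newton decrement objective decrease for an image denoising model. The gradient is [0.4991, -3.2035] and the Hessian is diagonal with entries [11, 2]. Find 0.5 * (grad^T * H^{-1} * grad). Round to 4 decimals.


Step 1: H is diagonal, so H^(-1) * g = [0.0454, -1.6018].
Step 2: g^T H^(-1) g = sum_i g_i^2 / H_ii
  = (0.4991)^2/11 + (-3.2035)^2/2
  = 0.0226 + 5.1312 = 5.1539
Step 3: Objective decrease = 0.5 * g^T H^(-1) g = 2.5769


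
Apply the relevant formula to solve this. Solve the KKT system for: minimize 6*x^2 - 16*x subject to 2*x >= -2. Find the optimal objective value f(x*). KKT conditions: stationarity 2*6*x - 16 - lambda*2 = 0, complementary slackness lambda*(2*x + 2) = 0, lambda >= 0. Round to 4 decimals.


Step 1: Try lambda = 0 (constraint inactive).
Stationarity: 2*6*x - 16 = 0
x* = 16/(2*6) = 4/3 = 1.3333 (rounded; the exact value 4/3 is used below)
Check constraint: 2*1.3333 = 2.6666 >= -2 -- satisfied.
Step 2: Compute optimal value.
f(x*) = 6*(4/3)^2 - 16*(4/3) = -10.6667


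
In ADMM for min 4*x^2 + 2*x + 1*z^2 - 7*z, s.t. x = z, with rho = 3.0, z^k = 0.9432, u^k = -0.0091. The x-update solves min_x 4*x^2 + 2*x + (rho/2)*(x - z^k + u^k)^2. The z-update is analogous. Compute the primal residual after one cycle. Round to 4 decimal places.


ADMM iteration with rho = 3.0, z^k = 0.9432, u^k = -0.0091
Step 1: x-update.
Minimize 4*x^2 + 2*x + (3.0/2)*(x - 0.9432 - 0.0091)^2
FOC: (2*4 + 3.0)*x = -2 + 3.0*(0.9432 + 0.0091)
x^{k+1} = 0.0779
Step 2: z-update.
Minimize 1*z^2 - 7*z + (3.0/2)*(0.0779 - z - 0.0091)^2
FOC: (2*1 + 3.0)*z = 7 + 3.0*(0.0779 - 0.0091)
z^{k+1} = 1.4413
Step 3: u-update.
u^{k+1} = -0.0091 + 0.0779 - 1.4413 = -1.3725
Step 4: Primal residual = |0.0779 - 1.4413| = 1.3634


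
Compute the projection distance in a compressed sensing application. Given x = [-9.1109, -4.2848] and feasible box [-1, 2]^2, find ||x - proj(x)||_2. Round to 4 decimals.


Project each component onto [-1, 2].
clip(-9.1109) = -1.0, clip(-4.2848) = -1.0
Projection = [-1.0, -1.0]
Squared diffs: [65.7867, 10.7899]
Distance = sqrt(76.5766) = 8.7508


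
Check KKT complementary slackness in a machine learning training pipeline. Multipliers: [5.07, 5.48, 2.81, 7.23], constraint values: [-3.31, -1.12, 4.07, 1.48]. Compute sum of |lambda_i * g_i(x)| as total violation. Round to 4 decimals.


KKT complementary slackness check:
lambda_1 * g_1 = 5.07 * -3.31 = -16.7817
lambda_2 * g_2 = 5.48 * -1.12 = -6.1376
lambda_3 * g_3 = 2.81 * 4.07 = 11.4367
lambda_4 * g_4 = 7.23 * 1.48 = 10.7004
Total violation = 16.7817 + 6.1376 + 11.4367 + 10.7004 = 45.0564


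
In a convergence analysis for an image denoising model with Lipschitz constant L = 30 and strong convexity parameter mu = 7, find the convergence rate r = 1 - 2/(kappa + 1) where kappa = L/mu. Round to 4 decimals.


Step 1: Compute the condition number.
kappa = L/mu = 30/7 = 4.2857
Step 2: Compute the convergence rate.
r = 1 - 2/(kappa + 1) = 1 - 2*mu/(L + mu) = (L - mu)/(L + mu) = 23/37 = 0.6216


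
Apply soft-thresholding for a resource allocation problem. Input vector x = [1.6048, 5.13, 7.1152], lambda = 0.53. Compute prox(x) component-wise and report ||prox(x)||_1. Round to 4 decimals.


Soft-thresholding with lambda = 0.53:
prox(1.6048) = sign(1.6048)*max(|1.6048| - 0.53, 0) = 1.0748
prox(5.13) = sign(5.13)*max(|5.13| - 0.53, 0) = 4.6
prox(7.1152) = sign(7.1152)*max(|7.1152| - 0.53, 0) = 6.5852
prox(x) = [1.0748, 4.6, 6.5852]
||prox(x)||_1 = 1.0748 + 4.6 + 6.5852 = 12.26


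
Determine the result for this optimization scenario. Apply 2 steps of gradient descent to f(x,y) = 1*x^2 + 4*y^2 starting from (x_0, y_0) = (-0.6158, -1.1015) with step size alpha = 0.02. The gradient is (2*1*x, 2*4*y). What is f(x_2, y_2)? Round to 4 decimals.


Gradient descent on f(x,y) = 1*x^2 + 4*y^2.
Starting point: (-0.6158, -1.1015), alpha = 0.02
Step 1: grad_x = 2*1*-0.6158 = -1.2316, grad_y = 2*4*-1.1015 = -8.812
  x_1 = -0.6158 - 0.02*-1.2316 = -0.5912
  y_1 = -1.1015 - 0.02*-8.812 = -0.9253
Step 2: grad_x = 2*1*-0.5912 = -1.1823, grad_y = 2*4*-0.9253 = -7.4021
  x_2 = -0.5912 - 0.02*-1.1823 = -0.5675
  y_2 = -0.9253 - 0.02*-7.4021 = -0.7772
f(-0.5675, -0.7772) = 1*(-0.5675)^2 + 4*(-0.7772)^2 = 2.7384


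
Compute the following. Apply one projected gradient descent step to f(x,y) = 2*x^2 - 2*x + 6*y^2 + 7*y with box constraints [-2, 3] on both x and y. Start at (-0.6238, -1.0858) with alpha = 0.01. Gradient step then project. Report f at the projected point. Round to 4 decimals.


Step 1: Compute gradient at (-0.6238, -1.0858).
grad_x = 2*2*-0.6238 - 2 = -4.4952
grad_y = 2*6*-1.0858 + 7 = -6.0296
Step 2: Gradient step.
x_raw = -0.6238 - 0.01*-4.4952 = -0.5788
y_raw = -1.0858 - 0.01*-6.0296 = -1.0255
Step 3: Project onto [-2, 3].
x_proj = clip(-0.5788) = -0.5788
y_proj = clip(-1.0255) = -1.0255
Step 4: Evaluate f.
f(-0.5788, -1.0255) = 0.9592


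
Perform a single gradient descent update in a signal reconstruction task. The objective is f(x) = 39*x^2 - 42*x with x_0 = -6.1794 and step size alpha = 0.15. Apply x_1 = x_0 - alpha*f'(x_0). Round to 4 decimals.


We compute the gradient at x_0 and apply the update.
f'(x) = 78*x - 42
f'(-6.1794) = 78*-6.1794 - 42 = -523.9932
x_1 = -6.1794 - 0.15*-523.9932 = 72.4196


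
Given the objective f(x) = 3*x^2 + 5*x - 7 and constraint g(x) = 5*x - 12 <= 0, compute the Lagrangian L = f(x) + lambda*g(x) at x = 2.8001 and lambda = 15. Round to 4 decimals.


Step 1: Evaluate f(x).
f(2.8001) = 3*2.8001^2 + 5*2.8001 - 7 = 30.5222
Step 2: Evaluate g(x).
g(2.8001) = 5*2.8001 - 12 = 2.0005
Step 3: Compute Lagrangian.
L = 30.5222 + 15*2.0005 = 60.5297


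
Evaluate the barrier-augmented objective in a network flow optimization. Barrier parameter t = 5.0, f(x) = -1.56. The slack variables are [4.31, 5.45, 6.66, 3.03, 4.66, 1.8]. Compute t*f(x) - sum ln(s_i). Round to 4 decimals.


Step 1: Compute log-barrier.
ln values: [1.4609, 1.6956, 1.8961, 1.1086, 1.539, 0.5878]
phi = -(1.4609 + 1.6956 + 1.8961 + 1.1086 + 1.539 + 0.5878) = -8.288
Step 2: Compute augmented objective.
t*f(x) = 5.0*-1.56 = -7.8
Total = -7.8 - 8.288 = -16.088


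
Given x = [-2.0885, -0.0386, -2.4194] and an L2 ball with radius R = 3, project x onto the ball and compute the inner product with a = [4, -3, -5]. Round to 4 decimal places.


Step 1: Compute ||x|| (intermediates to 6 decimals).
||x|| = sqrt((-2.0885)^2 + (-0.0386)^2 + (-2.4194)^2) = 3.196376
Step 2: Project.
Since ||x|| > R, scale = R/||x|| = 3/3.196376 = 0.938563, proj(x) = scale * x
proj(x) = [-1.960189, -0.036229, -2.270759]
Step 3: Dot product.
a^T * proj(x) = 4*(-1.960189) - 3*(-0.036229) - 5*(-2.270759) = 3.6217


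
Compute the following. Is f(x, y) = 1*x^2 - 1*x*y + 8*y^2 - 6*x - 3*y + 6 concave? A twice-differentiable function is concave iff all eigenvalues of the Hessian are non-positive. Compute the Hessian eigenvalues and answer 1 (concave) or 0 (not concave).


The Hessian of f(x,y) = 1*x^2 - 1*x*y + 8*y^2 - 6*x - 3*y + 6 is:
H = [[2, -1], [-1, 16]]
Trace = 2 + 16 = 18
Determinant = 2*16 - (-1)^2 = 31
Discriminant = (18)^2 - 4*31 = 200.0
Eigenvalues: lambda_1 = 1.9289, lambda_2 = 16.0711
The function is not concave.

0


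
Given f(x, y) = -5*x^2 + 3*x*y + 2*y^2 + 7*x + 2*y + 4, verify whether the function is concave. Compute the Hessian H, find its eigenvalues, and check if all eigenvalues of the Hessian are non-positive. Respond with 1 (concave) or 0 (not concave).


The Hessian of f(x,y) = -5*x^2 + 3*x*y + 2*y^2 + 7*x + 2*y + 4 is:
H = [[-10, 3], [3, 4]]
Trace = -10 + 4 = -6
Determinant = -10*4 - (3)^2 = -49
Discriminant = (-6)^2 - 4*-49 = 232.0
Eigenvalues: lambda_1 = -10.6158, lambda_2 = 4.6158
The function is not concave.

0


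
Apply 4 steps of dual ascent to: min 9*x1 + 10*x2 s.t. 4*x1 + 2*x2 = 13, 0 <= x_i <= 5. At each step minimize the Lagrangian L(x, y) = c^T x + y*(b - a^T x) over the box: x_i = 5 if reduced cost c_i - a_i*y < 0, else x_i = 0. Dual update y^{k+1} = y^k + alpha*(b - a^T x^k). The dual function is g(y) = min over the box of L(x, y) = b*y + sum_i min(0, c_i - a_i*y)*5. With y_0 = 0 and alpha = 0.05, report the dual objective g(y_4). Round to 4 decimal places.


Dual ascent for LP: min 9*x1 + 10*x2, 4*x1 + 2*x2 = 13, 0 <= x_i <= 5
Step 1: y^k = 0.0, reduced costs: (9.0, 10.0)
  x^k = (0.0, 0.0), subgradient = b - a^T x = 13.0
  y^{k+1} = 0.0 + 0.05*13.0 = 0.65
Step 2: y^k = 0.65, reduced costs: (6.4, 8.7)
  x^k = (0.0, 0.0), subgradient = b - a^T x = 13.0
  y^{k+1} = 0.65 + 0.05*13.0 = 1.3
Step 3: y^k = 1.3, reduced costs: (3.8, 7.4)
  x^k = (0.0, 0.0), subgradient = b - a^T x = 13.0
  y^{k+1} = 1.3 + 0.05*13.0 = 1.95
Step 4: y^k = 1.95, reduced costs: (1.2, 6.1)
  x^k = (0.0, 0.0), subgradient = b - a^T x = 13.0
  y^{k+1} = 1.95 + 0.05*13.0 = 2.6
Dual objective at y_4 = 2.6: reduced costs (-1.4, 4.8), box minimizer x = (5.0, 0.0)
g(y_4) = b*y + (c1 - a1*y)*x1 + (c2 - a2*y)*x2 = 13*2.6 + (-1.4)*5.0 + 4.8*0.0 = 33.8 - 7.0 + 0.0 = 26.8


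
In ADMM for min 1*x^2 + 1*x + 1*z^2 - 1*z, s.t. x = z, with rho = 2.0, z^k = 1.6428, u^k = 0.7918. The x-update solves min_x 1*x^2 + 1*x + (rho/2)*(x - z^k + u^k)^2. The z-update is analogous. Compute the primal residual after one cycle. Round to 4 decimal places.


ADMM iteration with rho = 2.0, z^k = 1.6428, u^k = 0.7918
Step 1: x-update.
Minimize 1*x^2 + 1*x + (2.0/2)*(x - 1.6428 + 0.7918)^2
FOC: (2*1 + 2.0)*x = -1 + 2.0*(1.6428 - 0.7918)
x^{k+1} = 0.1755
Step 2: z-update.
Minimize 1*z^2 - 1*z + (2.0/2)*(0.1755 - z + 0.7918)^2
FOC: (2*1 + 2.0)*z = 1 + 2.0*(0.1755 + 0.7918)
z^{k+1} = 0.7337
Step 3: u-update.
u^{k+1} = 0.7918 + 0.1755 - 0.7337 = 0.2337
Step 4: Primal residual = |0.1755 - 0.7337| = 0.5582


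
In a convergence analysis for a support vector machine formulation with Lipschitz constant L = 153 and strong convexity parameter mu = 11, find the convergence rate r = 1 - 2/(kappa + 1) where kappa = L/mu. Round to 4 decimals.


Step 1: Compute the condition number.
kappa = L/mu = 153/11 = 13.9091
Step 2: Compute the convergence rate.
r = 1 - 2/(kappa + 1) = 1 - 2*mu/(L + mu) = (L - mu)/(L + mu) = 142/164 = 0.8659


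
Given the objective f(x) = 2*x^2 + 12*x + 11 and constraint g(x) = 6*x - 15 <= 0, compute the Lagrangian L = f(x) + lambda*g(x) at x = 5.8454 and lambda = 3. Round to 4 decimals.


Step 1: Evaluate f(x).
f(5.8454) = 2*5.8454^2 + 12*5.8454 + 11 = 149.4822
Step 2: Evaluate g(x).
g(5.8454) = 6*5.8454 - 15 = 20.0724
Step 3: Compute Lagrangian.
L = 149.4822 + 3*20.0724 = 209.6994


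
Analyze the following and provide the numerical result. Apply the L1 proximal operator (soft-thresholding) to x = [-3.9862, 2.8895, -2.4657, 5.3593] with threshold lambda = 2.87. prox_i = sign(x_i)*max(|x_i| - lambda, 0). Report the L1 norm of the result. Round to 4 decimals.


Soft-thresholding with lambda = 2.87:
prox(-3.9862) = sign(-3.9862)*max(|-3.9862| - 2.87, 0) = -1.1162
prox(2.8895) = sign(2.8895)*max(|2.8895| - 2.87, 0) = 0.0195
prox(-2.4657) = sign(-2.4657)*max(|-2.4657| - 2.87, 0) = 0.0
prox(5.3593) = sign(5.3593)*max(|5.3593| - 2.87, 0) = 2.4893
prox(x) = [-1.1162, 0.0195, 0.0, 2.4893]
||prox(x)||_1 = 1.1162 + 0.0195 + 0.0 + 2.4893 = 3.625


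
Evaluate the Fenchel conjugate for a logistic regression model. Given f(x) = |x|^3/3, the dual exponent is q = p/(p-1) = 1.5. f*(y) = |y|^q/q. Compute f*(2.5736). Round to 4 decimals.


The conjugate exponent q satisfies 1/p + 1/q = 1.
p = 3, so q = 3/(3 - 1) = 1.5
|y|^q = 2.5736^1.5 = 4.1287
f*(2.5736) = 4.1287 / 1.5 = 2.7525


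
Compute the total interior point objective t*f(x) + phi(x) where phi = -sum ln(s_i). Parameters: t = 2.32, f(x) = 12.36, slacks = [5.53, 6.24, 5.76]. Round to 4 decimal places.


Step 1: Compute log-barrier.
ln values: [1.7102, 1.831, 1.7509]
phi = -(1.7102 + 1.831 + 1.7509) = -5.2921
Step 2: Compute augmented objective.
t*f(x) = 2.32*12.36 = 28.6752
Total = 28.6752 - 5.2921 = 23.3831


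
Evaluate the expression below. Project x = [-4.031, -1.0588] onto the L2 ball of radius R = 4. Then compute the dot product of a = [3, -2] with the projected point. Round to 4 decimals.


Step 1: Compute ||x|| (intermediates to 6 decimals).
||x|| = sqrt((-4.031)^2 + (-1.0588)^2) = 4.167735
Step 2: Project.
Since ||x|| > R, scale = R/||x|| = 4/4.167735 = 0.959754, proj(x) = scale * x
proj(x) = [-3.868768, -1.016188]
Step 3: Dot product.
a^T * proj(x) = 3*(-3.868768) - 2*(-1.016188) = -9.5739


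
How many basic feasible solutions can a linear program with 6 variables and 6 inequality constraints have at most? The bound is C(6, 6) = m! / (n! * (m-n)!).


Each vertex corresponds to some choice of n active constraints out of m, so the number of vertices is at most C(m, n) = m! / (n!(m-n)!).
m = 6, n = 6
Numerator: 6 * 5 * 4 * 3 * 2 * 1
Denominator: 6! = 720
C(6, 6) = 1


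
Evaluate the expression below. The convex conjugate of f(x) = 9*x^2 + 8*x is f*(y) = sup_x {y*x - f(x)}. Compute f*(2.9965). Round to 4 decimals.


f*(y) = sup_x {y*x - a*x^2 - b*x} = sup_x {(y-b)*x - a*x^2}
FOC: (y - b) - 2a*x = 0 => x* = (y - b)/(2a)
x* = (2.9965 - 8)/(2*9) = -0.278
f*(2.9965) = (y-b)^2/(4a) = (2.9965 - 8)^2/(4*9)
= 25.035/36 = 0.6954


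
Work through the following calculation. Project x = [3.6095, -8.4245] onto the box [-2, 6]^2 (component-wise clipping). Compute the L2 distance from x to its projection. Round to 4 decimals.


Project each component onto [-2, 6].
clip(3.6095) = 3.6095, clip(-8.4245) = -2.0
Projection = [3.6095, -2.0]
Squared diffs: [0.0, 41.2742]
Distance = sqrt(41.2742) = 6.4245


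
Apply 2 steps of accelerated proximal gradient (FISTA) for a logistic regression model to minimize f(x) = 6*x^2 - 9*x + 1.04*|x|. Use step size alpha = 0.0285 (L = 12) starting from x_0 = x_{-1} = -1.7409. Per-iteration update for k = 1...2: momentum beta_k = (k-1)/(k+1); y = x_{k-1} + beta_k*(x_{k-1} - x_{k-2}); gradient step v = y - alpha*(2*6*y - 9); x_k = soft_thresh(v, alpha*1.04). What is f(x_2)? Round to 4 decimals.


FISTA on f(x) = 6*x^2 - 9*x + 1.04*|x|
L = 12, alpha = 0.0285
Iteration 1: beta = 0.0, y = -1.7409 + 0.0*(-1.7409 + 1.7409) = -1.7409
  grad(y) = -29.8908, v = y - alpha*grad = -0.889
  prox(v) = soft_thresh(-0.889, 0.0296) = -0.8594
Iteration 2: beta = 0.3333, y = -0.8594 + 0.3333*(-0.8594 + 1.7409) = -0.5655
  grad(y) = -15.7864, v = y - alpha*grad = -0.1156
  prox(v) = soft_thresh(-0.1156, 0.0296) = -0.086
f(x_2) = 6*(-0.086)^2 - 9*(-0.086) + 1.04*|-0.086| = 0.9076


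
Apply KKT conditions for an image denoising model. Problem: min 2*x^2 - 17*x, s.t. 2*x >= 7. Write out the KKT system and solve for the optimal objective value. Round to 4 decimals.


Step 1: Try lambda = 0 (constraint inactive).
Stationarity: 2*2*x - 17 = 0
x* = 17/(2*2) = 4.25
Check constraint: 2*4.25 = 8.5 >= 7 -- satisfied.
Step 2: Compute optimal value.
f(x*) = 2*4.25^2 - 17*4.25 = -36.125


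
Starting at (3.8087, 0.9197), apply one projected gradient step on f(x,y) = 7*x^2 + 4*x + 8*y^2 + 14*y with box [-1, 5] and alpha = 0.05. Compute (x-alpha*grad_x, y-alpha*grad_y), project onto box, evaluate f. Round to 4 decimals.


Step 1: Compute gradient at (3.8087, 0.9197).
grad_x = 2*7*3.8087 + 4 = 57.3218
grad_y = 2*8*0.9197 + 14 = 28.7152
Step 2: Gradient step.
x_raw = 3.8087 - 0.05*57.3218 = 0.9426
y_raw = 0.9197 - 0.05*28.7152 = -0.5161
Step 3: Project onto [-1, 5].
x_proj = clip(0.9426) = 0.9426
y_proj = clip(-0.5161) = -0.5161
Step 4: Evaluate f.
f(0.9426, -0.5161) = 4.8957


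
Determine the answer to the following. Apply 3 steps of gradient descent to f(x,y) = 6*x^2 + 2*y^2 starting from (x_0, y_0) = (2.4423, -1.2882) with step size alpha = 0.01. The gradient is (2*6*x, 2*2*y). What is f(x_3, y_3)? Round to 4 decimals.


Gradient descent on f(x,y) = 6*x^2 + 2*y^2.
Starting point: (2.4423, -1.2882), alpha = 0.01
Step 1: grad_x = 2*6*2.4423 = 29.3076, grad_y = 2*2*-1.2882 = -5.1528
  x_1 = 2.4423 - 0.01*29.3076 = 2.1492
  y_1 = -1.2882 - 0.01*-5.1528 = -1.2367
Step 2: grad_x = 2*6*2.1492 = 25.7907, grad_y = 2*2*-1.2367 = -4.9467
  x_2 = 2.1492 - 0.01*25.7907 = 1.8913
  y_2 = -1.2367 - 0.01*-4.9467 = -1.1872
Step 3: grad_x = 2*6*1.8913 = 22.6958, grad_y = 2*2*-1.1872 = -4.7488
  x_3 = 1.8913 - 0.01*22.6958 = 1.6644
  y_3 = -1.1872 - 0.01*-4.7488 = -1.1397
f(1.6644, -1.1397) = 6*1.6644^2 + 2*(-1.1397)^2 = 19.2185


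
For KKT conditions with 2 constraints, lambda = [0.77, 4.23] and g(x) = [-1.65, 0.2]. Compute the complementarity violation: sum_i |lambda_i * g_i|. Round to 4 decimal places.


KKT complementary slackness check:
lambda_1 * g_1 = 0.77 * -1.65 = -1.2705
lambda_2 * g_2 = 4.23 * 0.2 = 0.846
Total violation = 1.2705 + 0.846 = 2.1165


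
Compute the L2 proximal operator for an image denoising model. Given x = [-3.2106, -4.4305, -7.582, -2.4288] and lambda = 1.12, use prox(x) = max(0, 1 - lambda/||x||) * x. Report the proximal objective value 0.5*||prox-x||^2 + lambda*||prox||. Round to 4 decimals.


Step 1: Compute ||x||.
||x|| = 9.6604
Step 2: Compute scaling factor.
scale = max(0, 1 - 1.12/9.6604) = 0.8841
Step 3: prox(x) = [-2.8384, -3.9168, -6.703, -2.1472]
||prox(x)|| = 8.5404
Step 4: Proximal objective.
0.5*||prox-x||^2 = 0.6272
lambda*||prox|| = 9.5652
Total = 10.1924


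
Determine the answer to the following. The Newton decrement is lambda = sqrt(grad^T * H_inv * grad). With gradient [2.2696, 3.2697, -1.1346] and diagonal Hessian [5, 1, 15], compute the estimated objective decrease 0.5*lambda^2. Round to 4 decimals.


Step 1: H is diagonal, so H^(-1) * g = [0.4539, 3.2697, -0.0756].
Step 2: g^T H^(-1) g = sum_i g_i^2 / H_ii
  = (2.2696)^2/5 + (3.2697)^2/1 + (-1.1346)^2/15
  = 1.0302 + 10.6909 + 0.0858 = 11.807
Step 3: Objective decrease = 0.5 * g^T H^(-1) g = 5.9035


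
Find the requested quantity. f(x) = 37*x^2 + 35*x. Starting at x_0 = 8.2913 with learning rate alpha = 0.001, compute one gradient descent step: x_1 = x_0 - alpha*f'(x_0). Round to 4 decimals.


We compute the gradient at x_0 and apply the update.
f'(x) = 74*x + 35
f'(8.2913) = 74*8.2913 + 35 = 648.5562
x_1 = 8.2913 - 0.001*648.5562 = 7.6427


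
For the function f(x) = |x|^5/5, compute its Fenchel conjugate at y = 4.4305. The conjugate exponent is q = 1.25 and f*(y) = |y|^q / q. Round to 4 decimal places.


The conjugate exponent q satisfies 1/p + 1/q = 1.
p = 5, so q = 5/(5 - 1) = 1.25
|y|^q = 4.4305^1.25 = 6.4279
f*(4.4305) = 6.4279 / 1.25 = 5.1423


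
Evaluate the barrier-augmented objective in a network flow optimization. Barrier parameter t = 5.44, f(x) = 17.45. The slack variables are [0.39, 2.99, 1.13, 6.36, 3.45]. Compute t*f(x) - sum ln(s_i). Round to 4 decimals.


Step 1: Compute log-barrier.
ln values: [-0.9416, 1.0953, 0.1222, 1.85, 1.2384]
phi = -(-0.9416 + 1.0953 + 0.1222 + 1.85 + 1.2384) = -3.3643
Step 2: Compute augmented objective.
t*f(x) = 5.44*17.45 = 94.928
Total = 94.928 - 3.3643 = 91.5637


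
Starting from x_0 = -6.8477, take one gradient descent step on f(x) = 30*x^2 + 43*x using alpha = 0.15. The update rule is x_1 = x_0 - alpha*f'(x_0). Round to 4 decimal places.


We compute the gradient at x_0 and apply the update.
f'(x) = 60*x + 43
f'(-6.8477) = 60*-6.8477 + 43 = -367.862
x_1 = -6.8477 - 0.15*-367.862 = 48.3316


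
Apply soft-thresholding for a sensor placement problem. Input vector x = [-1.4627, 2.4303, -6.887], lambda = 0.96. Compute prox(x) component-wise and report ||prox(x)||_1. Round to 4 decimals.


Soft-thresholding with lambda = 0.96:
prox(-1.4627) = sign(-1.4627)*max(|-1.4627| - 0.96, 0) = -0.5027
prox(2.4303) = sign(2.4303)*max(|2.4303| - 0.96, 0) = 1.4703
prox(-6.887) = sign(-6.887)*max(|-6.887| - 0.96, 0) = -5.927
prox(x) = [-0.5027, 1.4703, -5.927]
||prox(x)||_1 = 0.5027 + 1.4703 + 5.927 = 7.9


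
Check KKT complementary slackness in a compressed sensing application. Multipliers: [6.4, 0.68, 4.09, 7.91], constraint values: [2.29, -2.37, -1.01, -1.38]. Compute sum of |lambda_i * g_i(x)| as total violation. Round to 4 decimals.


KKT complementary slackness check:
lambda_1 * g_1 = 6.4 * 2.29 = 14.656
lambda_2 * g_2 = 0.68 * -2.37 = -1.6116
lambda_3 * g_3 = 4.09 * -1.01 = -4.1309
lambda_4 * g_4 = 7.91 * -1.38 = -10.9158
Total violation = 14.656 + 1.6116 + 4.1309 + 10.9158 = 31.3143


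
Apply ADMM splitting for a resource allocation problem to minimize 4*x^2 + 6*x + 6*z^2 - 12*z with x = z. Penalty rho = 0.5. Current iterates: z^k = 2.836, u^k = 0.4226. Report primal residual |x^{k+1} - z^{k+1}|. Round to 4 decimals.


ADMM iteration with rho = 0.5, z^k = 2.836, u^k = 0.4226
Step 1: x-update.
Minimize 4*x^2 + 6*x + (0.5/2)*(x - 2.836 + 0.4226)^2
FOC: (2*4 + 0.5)*x = -6 + 0.5*(2.836 - 0.4226)
x^{k+1} = -0.5639
Step 2: z-update.
Minimize 6*z^2 - 12*z + (0.5/2)*(-0.5639 - z + 0.4226)^2
FOC: (2*6 + 0.5)*z = 12 + 0.5*(-0.5639 + 0.4226)
z^{k+1} = 0.9543
Step 3: u-update.
u^{k+1} = 0.4226 - 0.5639 - 0.9543 = -1.0957
Step 4: Primal residual = |-0.5639 - 0.9543| = 1.5183


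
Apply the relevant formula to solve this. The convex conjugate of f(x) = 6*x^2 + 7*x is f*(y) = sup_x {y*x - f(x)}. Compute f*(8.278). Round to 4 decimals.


f*(y) = sup_x {y*x - a*x^2 - b*x} = sup_x {(y-b)*x - a*x^2}
FOC: (y - b) - 2a*x = 0 => x* = (y - b)/(2a)
x* = (8.278 - 7)/(2*6) = 0.1065
f*(8.278) = (y-b)^2/(4a) = (8.278 - 7)^2/(4*6)
= 1.6333/24 = 0.0681


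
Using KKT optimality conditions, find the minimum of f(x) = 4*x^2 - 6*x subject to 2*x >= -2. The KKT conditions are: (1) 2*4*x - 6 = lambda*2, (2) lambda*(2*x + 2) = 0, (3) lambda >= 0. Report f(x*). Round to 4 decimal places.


Step 1: Try lambda = 0 (constraint inactive).
Stationarity: 2*4*x - 6 = 0
x* = 6/(2*4) = 0.75
Check constraint: 2*0.75 = 1.5 >= -2 -- satisfied.
Step 2: Compute optimal value.
f(x*) = 4*0.75^2 - 6*0.75 = -2.25


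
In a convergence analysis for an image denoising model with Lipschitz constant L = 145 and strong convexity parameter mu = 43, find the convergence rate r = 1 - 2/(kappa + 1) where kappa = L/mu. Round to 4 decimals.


Step 1: Compute the condition number.
kappa = L/mu = 145/43 = 3.3721
Step 2: Compute the convergence rate.
r = 1 - 2/(kappa + 1) = 1 - 2*mu/(L + mu) = (L - mu)/(L + mu) = 102/188 = 0.5426
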